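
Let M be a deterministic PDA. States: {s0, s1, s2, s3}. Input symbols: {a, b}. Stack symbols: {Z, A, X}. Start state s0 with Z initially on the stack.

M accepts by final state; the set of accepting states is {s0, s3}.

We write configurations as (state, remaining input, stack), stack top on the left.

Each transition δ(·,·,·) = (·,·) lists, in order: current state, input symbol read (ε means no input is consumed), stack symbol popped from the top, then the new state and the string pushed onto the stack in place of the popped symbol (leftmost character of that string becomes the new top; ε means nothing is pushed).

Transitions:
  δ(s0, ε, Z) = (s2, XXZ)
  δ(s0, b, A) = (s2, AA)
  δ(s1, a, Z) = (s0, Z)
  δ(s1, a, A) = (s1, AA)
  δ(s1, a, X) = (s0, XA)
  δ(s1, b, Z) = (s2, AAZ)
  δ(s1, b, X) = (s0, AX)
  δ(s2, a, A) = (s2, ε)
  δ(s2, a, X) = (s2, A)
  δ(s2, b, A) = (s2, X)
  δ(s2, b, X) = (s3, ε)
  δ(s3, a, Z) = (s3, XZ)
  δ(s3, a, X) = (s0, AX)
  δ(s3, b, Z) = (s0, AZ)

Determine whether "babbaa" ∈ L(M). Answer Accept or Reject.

(s0, babbaa, Z) ⊢ (s2, babbaa, XXZ) ⊢ (s3, abbaa, XZ) ⊢ (s0, bbaa, AXZ) ⊢ (s2, baa, AAXZ) ⊢ (s2, aa, XAXZ) ⊢ (s2, a, AAXZ) ⊢ (s2, ε, AXZ)
All input consumed; state s2 ∉ F and no further ε-move applies.

Reject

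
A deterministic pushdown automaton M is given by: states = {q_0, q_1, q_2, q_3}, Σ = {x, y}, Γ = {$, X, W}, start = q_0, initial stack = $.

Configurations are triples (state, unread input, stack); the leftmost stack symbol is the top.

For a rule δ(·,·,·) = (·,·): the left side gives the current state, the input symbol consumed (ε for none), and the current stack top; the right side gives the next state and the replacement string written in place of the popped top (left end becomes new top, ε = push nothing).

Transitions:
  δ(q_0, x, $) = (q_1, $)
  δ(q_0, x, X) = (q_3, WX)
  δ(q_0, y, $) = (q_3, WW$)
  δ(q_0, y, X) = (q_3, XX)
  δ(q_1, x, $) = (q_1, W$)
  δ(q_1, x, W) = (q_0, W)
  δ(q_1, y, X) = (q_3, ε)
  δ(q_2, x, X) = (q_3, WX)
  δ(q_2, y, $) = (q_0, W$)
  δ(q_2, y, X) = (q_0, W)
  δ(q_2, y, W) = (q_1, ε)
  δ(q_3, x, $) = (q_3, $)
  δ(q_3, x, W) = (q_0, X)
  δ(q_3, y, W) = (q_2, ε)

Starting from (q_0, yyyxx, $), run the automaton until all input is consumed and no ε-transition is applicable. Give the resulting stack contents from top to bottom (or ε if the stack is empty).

W$

(q_0, yyyxx, $) ⊢ (q_3, yyxx, WW$) ⊢ (q_2, yxx, W$) ⊢ (q_1, xx, $) ⊢ (q_1, x, W$) ⊢ (q_0, ε, W$)
All input consumed in state q_0 with stack W$.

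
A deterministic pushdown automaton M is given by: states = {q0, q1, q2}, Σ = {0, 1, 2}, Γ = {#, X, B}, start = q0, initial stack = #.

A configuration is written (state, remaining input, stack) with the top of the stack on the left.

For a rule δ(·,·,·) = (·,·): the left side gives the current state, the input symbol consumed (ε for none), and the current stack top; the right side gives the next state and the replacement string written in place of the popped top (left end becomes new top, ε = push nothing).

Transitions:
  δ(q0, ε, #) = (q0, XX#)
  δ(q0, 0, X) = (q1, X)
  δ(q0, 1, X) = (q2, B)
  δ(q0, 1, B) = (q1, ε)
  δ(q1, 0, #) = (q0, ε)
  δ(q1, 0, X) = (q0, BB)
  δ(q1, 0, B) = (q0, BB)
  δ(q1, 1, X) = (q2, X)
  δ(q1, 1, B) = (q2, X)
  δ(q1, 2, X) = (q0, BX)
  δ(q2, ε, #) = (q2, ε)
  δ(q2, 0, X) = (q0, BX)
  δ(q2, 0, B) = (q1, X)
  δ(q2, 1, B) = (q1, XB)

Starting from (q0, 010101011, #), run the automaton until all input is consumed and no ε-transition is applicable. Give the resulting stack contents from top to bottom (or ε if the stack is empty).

(q0, 010101011, #)
  ε-move, top #: go to q0, push XX# → (q0, 010101011, XX#)
  read 0, top X: go to q1, push X → (q1, 10101011, XX#)
  read 1, top X: go to q2, push X → (q2, 0101011, XX#)
  read 0, top X: go to q0, push BX → (q0, 101011, BXX#)
  read 1, top B: go to q1, push ε → (q1, 01011, XX#)
  read 0, top X: go to q0, push BB → (q0, 1011, BBX#)
  read 1, top B: go to q1, push ε → (q1, 011, BX#)
  read 0, top B: go to q0, push BB → (q0, 11, BBX#)
  read 1, top B: go to q1, push ε → (q1, 1, BX#)
  read 1, top B: go to q2, push X → (q2, ε, XX#)
All input consumed in state q2 with stack XX#.

XX#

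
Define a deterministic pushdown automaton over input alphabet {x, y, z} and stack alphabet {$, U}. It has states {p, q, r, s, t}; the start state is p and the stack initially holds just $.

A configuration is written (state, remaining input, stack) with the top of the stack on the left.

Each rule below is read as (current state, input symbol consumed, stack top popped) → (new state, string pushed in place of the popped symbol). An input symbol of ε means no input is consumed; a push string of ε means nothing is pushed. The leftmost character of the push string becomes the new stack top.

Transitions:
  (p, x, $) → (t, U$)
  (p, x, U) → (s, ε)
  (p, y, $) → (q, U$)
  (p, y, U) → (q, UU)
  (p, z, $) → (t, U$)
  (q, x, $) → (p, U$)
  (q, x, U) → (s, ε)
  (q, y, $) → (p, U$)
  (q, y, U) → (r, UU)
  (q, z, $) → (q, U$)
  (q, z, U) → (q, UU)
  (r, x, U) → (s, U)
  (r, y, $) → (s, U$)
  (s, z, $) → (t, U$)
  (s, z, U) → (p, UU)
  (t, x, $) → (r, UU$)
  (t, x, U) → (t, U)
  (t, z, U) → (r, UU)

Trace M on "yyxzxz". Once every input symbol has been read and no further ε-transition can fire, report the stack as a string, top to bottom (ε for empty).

(p, yyxzxz, $) ⊢ (q, yxzxz, U$) ⊢ (r, xzxz, UU$) ⊢ (s, zxz, UU$) ⊢ (p, xz, UUU$) ⊢ (s, z, UU$) ⊢ (p, ε, UUU$)
All input consumed in state p with stack UUU$.

UUU$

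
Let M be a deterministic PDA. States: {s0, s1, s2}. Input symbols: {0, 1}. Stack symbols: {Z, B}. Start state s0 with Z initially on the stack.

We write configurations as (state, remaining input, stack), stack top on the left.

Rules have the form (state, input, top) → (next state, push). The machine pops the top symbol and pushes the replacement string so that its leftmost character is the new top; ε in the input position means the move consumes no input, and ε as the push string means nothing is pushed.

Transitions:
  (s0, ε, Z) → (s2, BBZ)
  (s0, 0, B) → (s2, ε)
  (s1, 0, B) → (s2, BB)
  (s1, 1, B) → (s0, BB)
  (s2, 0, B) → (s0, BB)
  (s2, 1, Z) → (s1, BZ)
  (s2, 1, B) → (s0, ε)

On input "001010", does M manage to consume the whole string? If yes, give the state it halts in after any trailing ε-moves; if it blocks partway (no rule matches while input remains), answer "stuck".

s2

(s0, 001010, Z) ⊢ (s2, 001010, BBZ) ⊢ (s0, 01010, BBBZ) ⊢ (s2, 1010, BBZ) ⊢ (s0, 010, BZ) ⊢ (s2, 10, Z) ⊢ (s1, 0, BZ) ⊢ (s2, ε, BBZ)
All input consumed; M is in state s2.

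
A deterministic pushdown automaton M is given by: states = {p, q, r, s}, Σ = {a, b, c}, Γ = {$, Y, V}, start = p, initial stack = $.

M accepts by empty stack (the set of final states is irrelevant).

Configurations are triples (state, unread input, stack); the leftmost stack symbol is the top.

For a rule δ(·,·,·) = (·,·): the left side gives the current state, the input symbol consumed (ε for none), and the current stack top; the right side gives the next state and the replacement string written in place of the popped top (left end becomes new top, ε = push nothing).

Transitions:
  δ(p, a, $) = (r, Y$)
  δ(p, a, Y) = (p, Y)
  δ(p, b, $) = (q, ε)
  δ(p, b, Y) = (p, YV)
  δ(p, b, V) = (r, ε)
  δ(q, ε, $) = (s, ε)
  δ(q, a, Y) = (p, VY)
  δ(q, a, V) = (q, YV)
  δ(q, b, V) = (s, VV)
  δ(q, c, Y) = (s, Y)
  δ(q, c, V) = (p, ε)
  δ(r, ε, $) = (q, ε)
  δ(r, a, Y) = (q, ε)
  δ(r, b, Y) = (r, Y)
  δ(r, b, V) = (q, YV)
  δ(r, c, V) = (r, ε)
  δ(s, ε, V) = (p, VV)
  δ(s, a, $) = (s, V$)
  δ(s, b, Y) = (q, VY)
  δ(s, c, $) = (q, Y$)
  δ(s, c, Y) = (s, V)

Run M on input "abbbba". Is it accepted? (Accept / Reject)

(p, abbbba, $)
  read a, top $: go to r, push Y$ → (r, bbbba, Y$)
  read b, top Y: go to r, push Y → (r, bbba, Y$)
  read b, top Y: go to r, push Y → (r, bba, Y$)
  read b, top Y: go to r, push Y → (r, ba, Y$)
  read b, top Y: go to r, push Y → (r, a, Y$)
  read a, top Y: go to q, push ε → (q, ε, $)
  ε-move, top $: go to s, push ε → (s, ε, ε)
All input consumed and the stack is empty.

Accept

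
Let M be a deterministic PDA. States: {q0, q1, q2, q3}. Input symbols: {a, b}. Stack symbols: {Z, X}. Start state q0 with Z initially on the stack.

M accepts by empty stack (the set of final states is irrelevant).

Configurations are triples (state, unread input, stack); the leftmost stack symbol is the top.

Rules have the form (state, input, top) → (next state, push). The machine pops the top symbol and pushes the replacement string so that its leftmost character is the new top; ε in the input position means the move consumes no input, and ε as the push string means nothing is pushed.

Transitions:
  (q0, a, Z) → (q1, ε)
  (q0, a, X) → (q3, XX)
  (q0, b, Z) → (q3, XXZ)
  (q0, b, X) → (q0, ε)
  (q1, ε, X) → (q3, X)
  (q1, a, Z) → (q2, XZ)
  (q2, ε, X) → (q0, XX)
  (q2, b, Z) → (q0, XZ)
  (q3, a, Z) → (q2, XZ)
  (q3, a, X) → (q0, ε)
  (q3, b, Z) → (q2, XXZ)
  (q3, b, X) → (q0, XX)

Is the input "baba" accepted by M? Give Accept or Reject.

(q0, baba, Z) ⊢ (q3, aba, XXZ) ⊢ (q0, ba, XZ) ⊢ (q0, a, Z) ⊢ (q1, ε, ε)
All input consumed and the stack is empty.

Accept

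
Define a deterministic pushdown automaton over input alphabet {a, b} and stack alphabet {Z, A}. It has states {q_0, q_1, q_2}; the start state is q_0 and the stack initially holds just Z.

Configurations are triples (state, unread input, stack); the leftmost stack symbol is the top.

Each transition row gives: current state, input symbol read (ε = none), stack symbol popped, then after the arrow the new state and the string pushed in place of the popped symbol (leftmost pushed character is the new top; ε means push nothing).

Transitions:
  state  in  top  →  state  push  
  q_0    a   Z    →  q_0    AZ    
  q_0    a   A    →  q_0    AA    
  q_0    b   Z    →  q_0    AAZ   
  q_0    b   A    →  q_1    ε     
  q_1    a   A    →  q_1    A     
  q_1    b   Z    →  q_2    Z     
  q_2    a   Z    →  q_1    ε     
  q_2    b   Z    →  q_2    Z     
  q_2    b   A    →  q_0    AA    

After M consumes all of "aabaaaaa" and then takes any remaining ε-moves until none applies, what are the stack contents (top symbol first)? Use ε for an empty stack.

AZ

(q_0, aabaaaaa, Z)
  read a, top Z: go to q_0, push AZ → (q_0, abaaaaa, AZ)
  read a, top A: go to q_0, push AA → (q_0, baaaaa, AAZ)
  read b, top A: go to q_1, push ε → (q_1, aaaaa, AZ)
  read a, top A: go to q_1, push A → (q_1, aaaa, AZ)
  read a, top A: go to q_1, push A → (q_1, aaa, AZ)
  read a, top A: go to q_1, push A → (q_1, aa, AZ)
  read a, top A: go to q_1, push A → (q_1, a, AZ)
  read a, top A: go to q_1, push A → (q_1, ε, AZ)
All input consumed in state q_1 with stack AZ.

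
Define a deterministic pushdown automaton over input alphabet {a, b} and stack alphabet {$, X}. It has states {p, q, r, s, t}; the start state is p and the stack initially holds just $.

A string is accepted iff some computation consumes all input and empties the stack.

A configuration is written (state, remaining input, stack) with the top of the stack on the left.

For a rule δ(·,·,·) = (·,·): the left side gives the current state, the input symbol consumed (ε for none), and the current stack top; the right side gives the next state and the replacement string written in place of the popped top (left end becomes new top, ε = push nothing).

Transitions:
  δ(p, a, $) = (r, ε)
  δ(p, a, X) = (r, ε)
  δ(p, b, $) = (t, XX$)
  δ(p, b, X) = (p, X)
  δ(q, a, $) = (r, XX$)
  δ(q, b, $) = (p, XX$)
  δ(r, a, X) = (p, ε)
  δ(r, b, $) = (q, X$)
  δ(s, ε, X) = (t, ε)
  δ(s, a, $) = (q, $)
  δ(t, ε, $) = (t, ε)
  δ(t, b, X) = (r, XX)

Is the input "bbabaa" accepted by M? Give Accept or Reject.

(p, bbabaa, $)
  read b, top $: go to t, push XX$ → (t, babaa, XX$)
  read b, top X: go to r, push XX → (r, abaa, XXX$)
  read a, top X: go to p, push ε → (p, baa, XX$)
  read b, top X: go to p, push X → (p, aa, XX$)
  read a, top X: go to r, push ε → (r, a, X$)
  read a, top X: go to p, push ε → (p, ε, $)
All input consumed; stack is $, not empty, and no further ε-move applies.

Reject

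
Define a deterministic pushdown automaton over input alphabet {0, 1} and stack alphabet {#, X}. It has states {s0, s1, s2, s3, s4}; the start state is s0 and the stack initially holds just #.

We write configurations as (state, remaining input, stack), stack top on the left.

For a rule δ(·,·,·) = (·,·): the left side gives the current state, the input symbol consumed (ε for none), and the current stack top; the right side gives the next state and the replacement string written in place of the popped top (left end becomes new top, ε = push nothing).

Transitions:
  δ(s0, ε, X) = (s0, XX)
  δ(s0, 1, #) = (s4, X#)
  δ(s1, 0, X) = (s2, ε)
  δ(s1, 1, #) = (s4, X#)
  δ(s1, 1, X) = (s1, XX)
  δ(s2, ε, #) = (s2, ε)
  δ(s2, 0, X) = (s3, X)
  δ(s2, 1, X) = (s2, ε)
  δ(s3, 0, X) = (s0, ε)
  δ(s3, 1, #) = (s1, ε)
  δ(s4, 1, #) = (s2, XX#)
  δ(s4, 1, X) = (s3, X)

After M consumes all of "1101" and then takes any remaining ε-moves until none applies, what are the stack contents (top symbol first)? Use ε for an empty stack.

(s0, 1101, #)
  read 1, top #: go to s4, push X# → (s4, 101, X#)
  read 1, top X: go to s3, push X → (s3, 01, X#)
  read 0, top X: go to s0, push ε → (s0, 1, #)
  read 1, top #: go to s4, push X# → (s4, ε, X#)
All input consumed in state s4 with stack X#.

X#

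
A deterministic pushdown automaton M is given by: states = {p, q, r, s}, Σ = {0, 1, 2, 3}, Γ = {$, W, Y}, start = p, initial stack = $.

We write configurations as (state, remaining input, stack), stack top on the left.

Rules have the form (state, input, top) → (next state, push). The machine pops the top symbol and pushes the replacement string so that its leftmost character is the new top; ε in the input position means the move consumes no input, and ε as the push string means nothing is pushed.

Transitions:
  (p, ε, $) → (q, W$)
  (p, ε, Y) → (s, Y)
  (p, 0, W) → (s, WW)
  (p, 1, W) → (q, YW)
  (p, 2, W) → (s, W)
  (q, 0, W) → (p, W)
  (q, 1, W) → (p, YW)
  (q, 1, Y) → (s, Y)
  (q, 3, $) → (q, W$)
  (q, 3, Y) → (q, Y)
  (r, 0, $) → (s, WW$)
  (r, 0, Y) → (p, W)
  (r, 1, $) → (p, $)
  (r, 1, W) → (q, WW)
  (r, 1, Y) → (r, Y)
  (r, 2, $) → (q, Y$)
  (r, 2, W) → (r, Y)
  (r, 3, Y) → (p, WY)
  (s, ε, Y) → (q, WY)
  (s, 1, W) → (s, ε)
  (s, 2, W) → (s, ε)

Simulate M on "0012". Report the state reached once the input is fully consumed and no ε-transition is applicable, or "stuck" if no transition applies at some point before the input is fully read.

s

(p, 0012, $)
  ε-move, top $: go to q, push W$ → (q, 0012, W$)
  read 0, top W: go to p, push W → (p, 012, W$)
  read 0, top W: go to s, push WW → (s, 12, WW$)
  read 1, top W: go to s, push ε → (s, 2, W$)
  read 2, top W: go to s, push ε → (s, ε, $)
All input consumed; M is in state s.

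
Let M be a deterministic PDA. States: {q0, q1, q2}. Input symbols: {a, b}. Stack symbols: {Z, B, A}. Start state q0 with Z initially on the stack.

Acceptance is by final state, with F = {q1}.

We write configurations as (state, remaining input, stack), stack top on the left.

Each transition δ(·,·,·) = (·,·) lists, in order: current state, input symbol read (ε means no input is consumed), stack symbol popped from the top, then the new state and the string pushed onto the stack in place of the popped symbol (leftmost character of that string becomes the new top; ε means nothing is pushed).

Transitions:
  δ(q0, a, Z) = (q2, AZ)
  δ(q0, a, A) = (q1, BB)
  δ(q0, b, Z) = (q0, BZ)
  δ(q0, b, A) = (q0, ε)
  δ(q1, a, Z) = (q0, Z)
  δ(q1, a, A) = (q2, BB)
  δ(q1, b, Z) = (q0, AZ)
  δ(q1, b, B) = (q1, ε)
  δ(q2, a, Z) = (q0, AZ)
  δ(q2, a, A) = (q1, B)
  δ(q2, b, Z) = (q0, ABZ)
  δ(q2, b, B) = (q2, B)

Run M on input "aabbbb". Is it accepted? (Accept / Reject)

(q0, aabbbb, Z)
  read a, top Z: go to q2, push AZ → (q2, abbbb, AZ)
  read a, top A: go to q1, push B → (q1, bbbb, BZ)
  read b, top B: go to q1, push ε → (q1, bbb, Z)
  read b, top Z: go to q0, push AZ → (q0, bb, AZ)
  read b, top A: go to q0, push ε → (q0, b, Z)
  read b, top Z: go to q0, push BZ → (q0, ε, BZ)
All input consumed; state q0 ∉ F and no further ε-move applies.

Reject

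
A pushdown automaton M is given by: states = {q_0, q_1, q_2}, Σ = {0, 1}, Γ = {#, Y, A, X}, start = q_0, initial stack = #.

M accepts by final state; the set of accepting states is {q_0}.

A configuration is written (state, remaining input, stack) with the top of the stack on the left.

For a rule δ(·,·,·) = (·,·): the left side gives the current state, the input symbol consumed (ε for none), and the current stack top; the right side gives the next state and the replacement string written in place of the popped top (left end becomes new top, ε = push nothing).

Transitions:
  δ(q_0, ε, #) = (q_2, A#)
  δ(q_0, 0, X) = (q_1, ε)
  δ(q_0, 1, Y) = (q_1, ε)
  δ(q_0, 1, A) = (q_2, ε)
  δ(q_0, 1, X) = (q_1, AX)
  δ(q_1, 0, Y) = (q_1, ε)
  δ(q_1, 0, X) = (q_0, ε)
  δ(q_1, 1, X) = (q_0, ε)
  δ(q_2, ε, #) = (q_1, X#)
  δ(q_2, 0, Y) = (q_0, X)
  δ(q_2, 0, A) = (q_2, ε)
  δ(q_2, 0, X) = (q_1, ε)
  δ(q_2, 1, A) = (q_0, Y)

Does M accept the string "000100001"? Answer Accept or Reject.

Accept

One accepting computation: (q_0, 000100001, #) ⊢ (q_2, 000100001, A#) ⊢ (q_2, 00100001, #) ⊢ (q_1, 00100001, X#) ⊢ (q_0, 0100001, #) ⊢ (q_2, 0100001, A#) ⊢ (q_2, 100001, #) ⊢ (q_1, 100001, X#) ⊢ (q_0, 00001, #) ⊢ (q_2, 00001, A#) ⊢ (q_2, 0001, #) ⊢ (q_1, 0001, X#) ⊢ (q_0, 001, #) ⊢ (q_2, 001, A#) ⊢ (q_2, 01, #) ⊢ (q_1, 01, X#) ⊢ (q_0, 1, #) ⊢ (q_2, 1, A#) ⊢ (q_0, ε, Y#)
All input consumed and state q_0 ∈ F.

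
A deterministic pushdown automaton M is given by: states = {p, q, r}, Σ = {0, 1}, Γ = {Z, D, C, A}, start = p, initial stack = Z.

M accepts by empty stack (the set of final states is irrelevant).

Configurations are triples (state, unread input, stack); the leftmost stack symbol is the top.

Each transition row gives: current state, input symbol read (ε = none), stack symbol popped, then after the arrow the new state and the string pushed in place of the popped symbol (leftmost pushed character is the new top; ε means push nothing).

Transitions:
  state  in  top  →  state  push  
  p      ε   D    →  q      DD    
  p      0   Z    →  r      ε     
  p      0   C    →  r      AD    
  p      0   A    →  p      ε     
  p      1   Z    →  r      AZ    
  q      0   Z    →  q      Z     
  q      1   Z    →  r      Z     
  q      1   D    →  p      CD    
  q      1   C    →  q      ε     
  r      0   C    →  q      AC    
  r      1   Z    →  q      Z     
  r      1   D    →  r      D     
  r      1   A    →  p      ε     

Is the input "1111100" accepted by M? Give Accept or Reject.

(p, 1111100, Z)
  read 1, top Z: go to r, push AZ → (r, 111100, AZ)
  read 1, top A: go to p, push ε → (p, 11100, Z)
  read 1, top Z: go to r, push AZ → (r, 1100, AZ)
  read 1, top A: go to p, push ε → (p, 100, Z)
  read 1, top Z: go to r, push AZ → (r, 00, AZ)
No transition applies at (r, 00, AZ); input not fully consumed.

Reject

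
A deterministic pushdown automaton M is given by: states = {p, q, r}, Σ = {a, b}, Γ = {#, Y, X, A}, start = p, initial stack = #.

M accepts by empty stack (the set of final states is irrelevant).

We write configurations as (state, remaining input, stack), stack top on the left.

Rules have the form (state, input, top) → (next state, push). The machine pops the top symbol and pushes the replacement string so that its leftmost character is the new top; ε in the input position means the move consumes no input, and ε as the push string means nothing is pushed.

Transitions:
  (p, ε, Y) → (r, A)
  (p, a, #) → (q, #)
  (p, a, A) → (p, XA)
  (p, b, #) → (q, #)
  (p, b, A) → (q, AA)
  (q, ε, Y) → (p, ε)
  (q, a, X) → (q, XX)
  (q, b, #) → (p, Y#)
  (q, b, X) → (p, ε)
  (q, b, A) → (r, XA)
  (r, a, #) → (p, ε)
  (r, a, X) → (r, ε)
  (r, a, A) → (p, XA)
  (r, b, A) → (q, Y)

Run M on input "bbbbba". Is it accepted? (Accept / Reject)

Reject

(p, bbbbba, #) ⊢ (q, bbbba, #) ⊢ (p, bbba, Y#) ⊢ (r, bbba, A#) ⊢ (q, bba, Y#) ⊢ (p, bba, #) ⊢ (q, ba, #) ⊢ (p, a, Y#) ⊢ (r, a, A#) ⊢ (p, ε, XA#)
All input consumed; stack is XA#, not empty, and no further ε-move applies.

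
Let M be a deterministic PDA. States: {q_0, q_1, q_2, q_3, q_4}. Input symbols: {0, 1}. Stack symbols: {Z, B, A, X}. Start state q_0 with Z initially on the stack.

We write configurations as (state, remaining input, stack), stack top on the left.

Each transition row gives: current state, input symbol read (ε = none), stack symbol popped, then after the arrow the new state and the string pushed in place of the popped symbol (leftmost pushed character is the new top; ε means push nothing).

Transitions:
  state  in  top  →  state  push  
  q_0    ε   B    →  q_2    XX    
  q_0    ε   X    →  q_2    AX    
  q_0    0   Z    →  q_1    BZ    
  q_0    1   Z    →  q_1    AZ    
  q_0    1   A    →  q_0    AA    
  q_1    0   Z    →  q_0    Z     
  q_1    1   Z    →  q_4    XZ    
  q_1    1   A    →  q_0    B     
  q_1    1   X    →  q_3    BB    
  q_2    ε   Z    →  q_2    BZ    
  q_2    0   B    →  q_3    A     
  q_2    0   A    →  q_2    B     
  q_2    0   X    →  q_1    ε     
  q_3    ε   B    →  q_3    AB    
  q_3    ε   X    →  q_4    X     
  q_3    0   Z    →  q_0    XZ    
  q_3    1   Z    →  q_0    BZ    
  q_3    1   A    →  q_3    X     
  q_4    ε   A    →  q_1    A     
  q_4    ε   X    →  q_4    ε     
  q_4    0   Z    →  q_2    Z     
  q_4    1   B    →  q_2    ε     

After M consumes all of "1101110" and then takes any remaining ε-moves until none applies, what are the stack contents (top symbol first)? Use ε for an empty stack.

AZ

(q_0, 1101110, Z) ⊢ (q_1, 101110, AZ) ⊢ (q_0, 01110, BZ) ⊢ (q_2, 01110, XXZ) ⊢ (q_1, 1110, XZ) ⊢ (q_3, 110, BBZ) ⊢ (q_3, 110, ABBZ) ⊢ (q_3, 10, XBBZ) ⊢ (q_4, 10, XBBZ) ⊢ (q_4, 10, BBZ) ⊢ (q_2, 0, BZ) ⊢ (q_3, ε, AZ)
All input consumed in state q_3 with stack AZ.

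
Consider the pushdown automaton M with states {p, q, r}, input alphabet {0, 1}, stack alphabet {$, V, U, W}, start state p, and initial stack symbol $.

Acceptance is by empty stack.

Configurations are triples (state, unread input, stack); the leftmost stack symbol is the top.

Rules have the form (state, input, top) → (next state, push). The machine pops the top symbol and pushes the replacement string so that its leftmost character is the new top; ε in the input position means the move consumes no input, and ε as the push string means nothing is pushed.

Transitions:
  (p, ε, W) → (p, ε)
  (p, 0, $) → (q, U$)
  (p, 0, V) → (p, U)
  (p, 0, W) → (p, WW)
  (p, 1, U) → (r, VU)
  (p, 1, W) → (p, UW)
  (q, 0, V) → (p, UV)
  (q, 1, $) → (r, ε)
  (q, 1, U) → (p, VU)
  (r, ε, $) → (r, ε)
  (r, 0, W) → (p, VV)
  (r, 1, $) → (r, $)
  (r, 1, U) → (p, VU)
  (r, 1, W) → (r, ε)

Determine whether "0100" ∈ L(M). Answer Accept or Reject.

Reject

No computation consumes all input and empties the stack.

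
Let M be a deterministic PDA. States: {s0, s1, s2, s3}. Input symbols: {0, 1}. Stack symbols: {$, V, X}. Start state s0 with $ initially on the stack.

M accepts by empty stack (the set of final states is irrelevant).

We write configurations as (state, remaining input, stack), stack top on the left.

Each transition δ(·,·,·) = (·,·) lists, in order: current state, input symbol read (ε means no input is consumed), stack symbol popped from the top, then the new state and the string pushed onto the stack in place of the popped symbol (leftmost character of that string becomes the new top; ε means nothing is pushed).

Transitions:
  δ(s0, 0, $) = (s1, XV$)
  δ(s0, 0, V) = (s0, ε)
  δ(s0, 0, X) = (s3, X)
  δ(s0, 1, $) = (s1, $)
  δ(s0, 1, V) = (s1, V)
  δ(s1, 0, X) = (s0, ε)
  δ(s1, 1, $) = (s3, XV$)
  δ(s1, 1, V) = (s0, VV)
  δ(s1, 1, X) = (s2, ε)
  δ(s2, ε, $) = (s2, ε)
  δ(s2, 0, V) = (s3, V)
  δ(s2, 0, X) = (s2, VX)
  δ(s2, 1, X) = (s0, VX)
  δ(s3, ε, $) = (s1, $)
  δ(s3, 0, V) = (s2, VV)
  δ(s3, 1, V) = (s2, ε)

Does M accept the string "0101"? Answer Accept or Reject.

Accept

(s0, 0101, $) ⊢ (s1, 101, XV$) ⊢ (s2, 01, V$) ⊢ (s3, 1, V$) ⊢ (s2, ε, $) ⊢ (s2, ε, ε)
All input consumed and the stack is empty.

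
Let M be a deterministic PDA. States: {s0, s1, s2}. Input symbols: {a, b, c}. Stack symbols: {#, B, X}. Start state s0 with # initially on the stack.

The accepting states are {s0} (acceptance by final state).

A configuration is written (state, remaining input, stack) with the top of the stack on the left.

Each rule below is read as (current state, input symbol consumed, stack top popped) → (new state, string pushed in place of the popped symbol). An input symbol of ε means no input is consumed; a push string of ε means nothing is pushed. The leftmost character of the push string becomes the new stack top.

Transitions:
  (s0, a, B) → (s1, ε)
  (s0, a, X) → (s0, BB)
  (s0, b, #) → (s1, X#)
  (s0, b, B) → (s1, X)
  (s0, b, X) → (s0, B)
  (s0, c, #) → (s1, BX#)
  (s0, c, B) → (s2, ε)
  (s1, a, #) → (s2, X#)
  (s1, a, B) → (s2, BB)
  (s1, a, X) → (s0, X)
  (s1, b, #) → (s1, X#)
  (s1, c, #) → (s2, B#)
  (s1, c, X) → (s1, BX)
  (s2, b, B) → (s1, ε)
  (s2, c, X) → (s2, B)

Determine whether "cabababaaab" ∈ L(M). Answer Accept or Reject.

Reject

(s0, cabababaaab, #) ⊢ (s1, abababaaab, BX#) ⊢ (s2, bababaaab, BBX#) ⊢ (s1, ababaaab, BX#) ⊢ (s2, babaaab, BBX#) ⊢ (s1, abaaab, BX#) ⊢ (s2, baaab, BBX#) ⊢ (s1, aaab, BX#) ⊢ (s2, aab, BBX#)
No transition applies at (s2, aab, BBX#); input not fully consumed.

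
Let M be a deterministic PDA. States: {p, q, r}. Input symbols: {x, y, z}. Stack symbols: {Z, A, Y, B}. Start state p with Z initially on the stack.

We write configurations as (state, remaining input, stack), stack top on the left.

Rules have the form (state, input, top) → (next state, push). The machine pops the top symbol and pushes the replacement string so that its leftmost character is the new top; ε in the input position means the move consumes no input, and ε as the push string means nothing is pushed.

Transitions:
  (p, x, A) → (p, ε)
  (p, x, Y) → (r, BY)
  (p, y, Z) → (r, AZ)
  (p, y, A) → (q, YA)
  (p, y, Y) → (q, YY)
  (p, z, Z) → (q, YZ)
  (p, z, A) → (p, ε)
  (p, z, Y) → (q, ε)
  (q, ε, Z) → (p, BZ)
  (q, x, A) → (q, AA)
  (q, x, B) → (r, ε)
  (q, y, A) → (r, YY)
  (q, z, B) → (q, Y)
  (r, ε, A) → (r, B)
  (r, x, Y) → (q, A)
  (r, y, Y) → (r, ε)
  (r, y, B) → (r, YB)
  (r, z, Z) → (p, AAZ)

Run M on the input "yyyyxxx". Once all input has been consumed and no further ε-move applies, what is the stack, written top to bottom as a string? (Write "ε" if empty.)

(p, yyyyxxx, Z) ⊢ (r, yyyxxx, AZ) ⊢ (r, yyyxxx, BZ) ⊢ (r, yyxxx, YBZ) ⊢ (r, yxxx, BZ) ⊢ (r, xxx, YBZ) ⊢ (q, xx, ABZ) ⊢ (q, x, AABZ) ⊢ (q, ε, AAABZ)
All input consumed in state q with stack AAABZ.

AAABZ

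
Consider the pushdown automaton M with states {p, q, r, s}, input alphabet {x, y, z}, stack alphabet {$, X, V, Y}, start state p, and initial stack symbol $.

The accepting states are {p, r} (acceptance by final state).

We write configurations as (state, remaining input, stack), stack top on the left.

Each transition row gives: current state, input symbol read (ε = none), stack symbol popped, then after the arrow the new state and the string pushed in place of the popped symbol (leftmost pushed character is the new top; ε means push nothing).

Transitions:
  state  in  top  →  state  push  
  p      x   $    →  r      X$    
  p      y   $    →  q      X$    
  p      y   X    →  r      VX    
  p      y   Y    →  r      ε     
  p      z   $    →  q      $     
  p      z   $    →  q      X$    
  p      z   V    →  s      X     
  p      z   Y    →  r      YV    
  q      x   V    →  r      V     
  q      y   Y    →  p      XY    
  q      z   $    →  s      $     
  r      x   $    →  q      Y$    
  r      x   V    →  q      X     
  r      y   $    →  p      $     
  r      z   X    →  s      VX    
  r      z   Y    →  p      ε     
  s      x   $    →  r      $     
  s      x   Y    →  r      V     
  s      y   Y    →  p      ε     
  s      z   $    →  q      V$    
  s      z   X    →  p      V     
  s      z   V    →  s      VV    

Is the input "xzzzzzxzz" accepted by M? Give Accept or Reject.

No computation consumes all input and reaches a final state.

Reject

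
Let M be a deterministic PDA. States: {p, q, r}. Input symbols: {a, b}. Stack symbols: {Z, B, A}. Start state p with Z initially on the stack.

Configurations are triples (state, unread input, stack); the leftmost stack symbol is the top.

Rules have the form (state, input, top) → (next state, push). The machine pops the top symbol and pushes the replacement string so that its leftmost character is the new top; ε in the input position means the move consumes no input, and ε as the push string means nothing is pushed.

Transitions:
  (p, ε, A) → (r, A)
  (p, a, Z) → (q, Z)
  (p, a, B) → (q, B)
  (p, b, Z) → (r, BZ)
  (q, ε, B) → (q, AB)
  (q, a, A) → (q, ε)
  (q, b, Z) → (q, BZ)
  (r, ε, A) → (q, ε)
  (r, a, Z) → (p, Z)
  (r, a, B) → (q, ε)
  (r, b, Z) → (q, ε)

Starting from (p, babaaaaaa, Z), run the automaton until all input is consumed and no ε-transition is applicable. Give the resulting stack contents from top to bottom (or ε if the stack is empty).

(p, babaaaaaa, Z)
  read b, top Z: go to r, push BZ → (r, abaaaaaa, BZ)
  read a, top B: go to q, push ε → (q, baaaaaa, Z)
  read b, top Z: go to q, push BZ → (q, aaaaaa, BZ)
  ε-move, top B: go to q, push AB → (q, aaaaaa, ABZ)
  read a, top A: go to q, push ε → (q, aaaaa, BZ)
  ε-move, top B: go to q, push AB → (q, aaaaa, ABZ)
  read a, top A: go to q, push ε → (q, aaaa, BZ)
  ε-move, top B: go to q, push AB → (q, aaaa, ABZ)
  read a, top A: go to q, push ε → (q, aaa, BZ)
  ε-move, top B: go to q, push AB → (q, aaa, ABZ)
  read a, top A: go to q, push ε → (q, aa, BZ)
  ε-move, top B: go to q, push AB → (q, aa, ABZ)
  read a, top A: go to q, push ε → (q, a, BZ)
  ε-move, top B: go to q, push AB → (q, a, ABZ)
  read a, top A: go to q, push ε → (q, ε, BZ)
  ε-move, top B: go to q, push AB → (q, ε, ABZ)
All input consumed in state q with stack ABZ.

ABZ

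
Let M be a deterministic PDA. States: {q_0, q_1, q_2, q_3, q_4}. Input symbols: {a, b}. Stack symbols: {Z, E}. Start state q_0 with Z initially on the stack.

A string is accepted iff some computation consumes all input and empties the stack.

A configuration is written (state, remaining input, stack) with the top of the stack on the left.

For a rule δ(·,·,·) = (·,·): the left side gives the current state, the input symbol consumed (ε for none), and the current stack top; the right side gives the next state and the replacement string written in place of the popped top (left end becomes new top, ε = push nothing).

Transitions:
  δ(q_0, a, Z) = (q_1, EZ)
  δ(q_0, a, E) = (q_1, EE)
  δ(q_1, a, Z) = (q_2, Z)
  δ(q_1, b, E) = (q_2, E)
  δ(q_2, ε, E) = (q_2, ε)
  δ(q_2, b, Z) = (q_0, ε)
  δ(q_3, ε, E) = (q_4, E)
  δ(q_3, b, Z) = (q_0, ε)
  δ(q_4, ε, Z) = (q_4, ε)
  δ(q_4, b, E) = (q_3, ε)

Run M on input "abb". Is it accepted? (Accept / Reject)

(q_0, abb, Z)
  read a, top Z: go to q_1, push EZ → (q_1, bb, EZ)
  read b, top E: go to q_2, push E → (q_2, b, EZ)
  ε-move, top E: go to q_2, push ε → (q_2, b, Z)
  read b, top Z: go to q_0, push ε → (q_0, ε, ε)
All input consumed and the stack is empty.

Accept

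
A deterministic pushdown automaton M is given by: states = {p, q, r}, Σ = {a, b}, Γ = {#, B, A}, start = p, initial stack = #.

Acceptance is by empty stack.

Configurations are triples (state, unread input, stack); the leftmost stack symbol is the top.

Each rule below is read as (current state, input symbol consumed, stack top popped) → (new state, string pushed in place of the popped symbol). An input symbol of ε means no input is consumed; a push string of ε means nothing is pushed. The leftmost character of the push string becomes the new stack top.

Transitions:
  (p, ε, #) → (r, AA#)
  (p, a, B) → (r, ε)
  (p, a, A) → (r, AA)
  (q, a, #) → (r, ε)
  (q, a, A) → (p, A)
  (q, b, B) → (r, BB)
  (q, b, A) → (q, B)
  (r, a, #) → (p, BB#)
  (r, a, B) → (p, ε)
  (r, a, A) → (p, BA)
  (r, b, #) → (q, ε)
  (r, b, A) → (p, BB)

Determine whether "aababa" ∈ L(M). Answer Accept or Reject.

Reject

(p, aababa, #)
  ε-move, top #: go to r, push AA# → (r, aababa, AA#)
  read a, top A: go to p, push BA → (p, ababa, BAA#)
  read a, top B: go to r, push ε → (r, baba, AA#)
  read b, top A: go to p, push BB → (p, aba, BBA#)
  read a, top B: go to r, push ε → (r, ba, BA#)
No transition applies at (r, ba, BA#); input not fully consumed.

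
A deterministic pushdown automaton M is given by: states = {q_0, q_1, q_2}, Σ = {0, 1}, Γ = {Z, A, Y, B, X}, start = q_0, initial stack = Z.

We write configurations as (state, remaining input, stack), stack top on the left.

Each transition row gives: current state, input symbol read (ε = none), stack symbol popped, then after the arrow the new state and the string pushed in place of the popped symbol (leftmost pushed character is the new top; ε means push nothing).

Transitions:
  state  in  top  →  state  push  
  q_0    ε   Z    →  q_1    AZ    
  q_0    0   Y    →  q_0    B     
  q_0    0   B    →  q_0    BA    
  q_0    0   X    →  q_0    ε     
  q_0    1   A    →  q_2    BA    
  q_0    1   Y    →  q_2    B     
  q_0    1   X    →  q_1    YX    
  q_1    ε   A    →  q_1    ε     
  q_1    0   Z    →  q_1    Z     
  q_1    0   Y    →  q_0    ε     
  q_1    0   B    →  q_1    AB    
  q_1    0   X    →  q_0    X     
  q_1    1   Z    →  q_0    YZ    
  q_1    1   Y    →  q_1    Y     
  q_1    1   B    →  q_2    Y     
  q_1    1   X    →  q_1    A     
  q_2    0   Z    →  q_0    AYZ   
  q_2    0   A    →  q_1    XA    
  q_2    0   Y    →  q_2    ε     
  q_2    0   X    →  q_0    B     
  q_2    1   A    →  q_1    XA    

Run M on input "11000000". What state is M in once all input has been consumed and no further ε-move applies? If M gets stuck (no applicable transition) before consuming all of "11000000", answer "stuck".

stuck

(q_0, 11000000, Z)
  ε-move, top Z: go to q_1, push AZ → (q_1, 11000000, AZ)
  ε-move, top A: go to q_1, push ε → (q_1, 11000000, Z)
  read 1, top Z: go to q_0, push YZ → (q_0, 1000000, YZ)
  read 1, top Y: go to q_2, push B → (q_2, 000000, BZ)
No transition for (q_2, 0, top B); M blocks with input 000000 remaining.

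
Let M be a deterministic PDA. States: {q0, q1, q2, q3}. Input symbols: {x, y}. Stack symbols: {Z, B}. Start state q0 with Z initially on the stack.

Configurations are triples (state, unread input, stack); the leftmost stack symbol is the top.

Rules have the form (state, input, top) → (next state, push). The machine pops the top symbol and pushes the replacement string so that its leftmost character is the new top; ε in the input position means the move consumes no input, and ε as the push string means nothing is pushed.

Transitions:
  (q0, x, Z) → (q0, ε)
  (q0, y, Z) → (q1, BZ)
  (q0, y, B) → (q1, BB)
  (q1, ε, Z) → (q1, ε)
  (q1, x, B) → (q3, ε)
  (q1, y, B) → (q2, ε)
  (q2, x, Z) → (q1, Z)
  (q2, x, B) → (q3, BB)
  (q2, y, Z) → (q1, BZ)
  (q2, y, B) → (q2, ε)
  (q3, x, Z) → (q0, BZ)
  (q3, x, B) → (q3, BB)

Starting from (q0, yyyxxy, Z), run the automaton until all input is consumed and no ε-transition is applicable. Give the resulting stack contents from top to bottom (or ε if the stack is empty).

(q0, yyyxxy, Z) ⊢ (q1, yyxxy, BZ) ⊢ (q2, yxxy, Z) ⊢ (q1, xxy, BZ) ⊢ (q3, xy, Z) ⊢ (q0, y, BZ) ⊢ (q1, ε, BBZ)
All input consumed in state q1 with stack BBZ.

BBZ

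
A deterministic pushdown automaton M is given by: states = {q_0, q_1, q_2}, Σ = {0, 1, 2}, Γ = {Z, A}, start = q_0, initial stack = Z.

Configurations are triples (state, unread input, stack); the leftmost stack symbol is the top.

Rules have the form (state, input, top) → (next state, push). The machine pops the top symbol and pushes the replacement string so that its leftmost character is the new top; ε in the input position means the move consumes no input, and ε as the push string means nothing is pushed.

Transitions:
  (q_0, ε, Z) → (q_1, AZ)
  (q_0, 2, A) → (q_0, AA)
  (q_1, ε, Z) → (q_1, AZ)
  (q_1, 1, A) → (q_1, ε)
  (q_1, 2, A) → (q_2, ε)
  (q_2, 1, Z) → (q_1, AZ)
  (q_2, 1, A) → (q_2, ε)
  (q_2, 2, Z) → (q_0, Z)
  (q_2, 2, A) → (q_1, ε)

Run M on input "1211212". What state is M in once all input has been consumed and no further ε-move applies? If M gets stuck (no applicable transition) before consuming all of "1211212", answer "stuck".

(q_0, 1211212, Z)
  ε-move, top Z: go to q_1, push AZ → (q_1, 1211212, AZ)
  read 1, top A: go to q_1, push ε → (q_1, 211212, Z)
  ε-move, top Z: go to q_1, push AZ → (q_1, 211212, AZ)
  read 2, top A: go to q_2, push ε → (q_2, 11212, Z)
  read 1, top Z: go to q_1, push AZ → (q_1, 1212, AZ)
  read 1, top A: go to q_1, push ε → (q_1, 212, Z)
  ε-move, top Z: go to q_1, push AZ → (q_1, 212, AZ)
  read 2, top A: go to q_2, push ε → (q_2, 12, Z)
  read 1, top Z: go to q_1, push AZ → (q_1, 2, AZ)
  read 2, top A: go to q_2, push ε → (q_2, ε, Z)
All input consumed; M is in state q_2.

q_2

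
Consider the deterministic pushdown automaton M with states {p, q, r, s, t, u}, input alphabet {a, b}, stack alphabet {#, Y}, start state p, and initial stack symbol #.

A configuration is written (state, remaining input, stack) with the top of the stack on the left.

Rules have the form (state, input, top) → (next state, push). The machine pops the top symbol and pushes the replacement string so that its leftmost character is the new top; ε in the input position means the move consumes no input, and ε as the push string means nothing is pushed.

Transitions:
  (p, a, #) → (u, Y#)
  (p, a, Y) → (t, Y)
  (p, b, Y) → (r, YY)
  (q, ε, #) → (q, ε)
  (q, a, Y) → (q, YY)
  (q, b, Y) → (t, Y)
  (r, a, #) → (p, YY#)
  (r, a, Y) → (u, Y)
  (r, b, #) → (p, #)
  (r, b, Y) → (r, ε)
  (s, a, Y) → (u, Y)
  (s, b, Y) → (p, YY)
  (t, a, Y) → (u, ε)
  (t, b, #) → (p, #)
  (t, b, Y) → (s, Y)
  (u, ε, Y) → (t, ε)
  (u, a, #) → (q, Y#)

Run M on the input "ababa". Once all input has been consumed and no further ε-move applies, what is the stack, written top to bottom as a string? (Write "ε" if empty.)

(p, ababa, #)
  read a, top #: go to u, push Y# → (u, baba, Y#)
  ε-move, top Y: go to t, push ε → (t, baba, #)
  read b, top #: go to p, push # → (p, aba, #)
  read a, top #: go to u, push Y# → (u, ba, Y#)
  ε-move, top Y: go to t, push ε → (t, ba, #)
  read b, top #: go to p, push # → (p, a, #)
  read a, top #: go to u, push Y# → (u, ε, Y#)
  ε-move, top Y: go to t, push ε → (t, ε, #)
All input consumed in state t with stack #.

#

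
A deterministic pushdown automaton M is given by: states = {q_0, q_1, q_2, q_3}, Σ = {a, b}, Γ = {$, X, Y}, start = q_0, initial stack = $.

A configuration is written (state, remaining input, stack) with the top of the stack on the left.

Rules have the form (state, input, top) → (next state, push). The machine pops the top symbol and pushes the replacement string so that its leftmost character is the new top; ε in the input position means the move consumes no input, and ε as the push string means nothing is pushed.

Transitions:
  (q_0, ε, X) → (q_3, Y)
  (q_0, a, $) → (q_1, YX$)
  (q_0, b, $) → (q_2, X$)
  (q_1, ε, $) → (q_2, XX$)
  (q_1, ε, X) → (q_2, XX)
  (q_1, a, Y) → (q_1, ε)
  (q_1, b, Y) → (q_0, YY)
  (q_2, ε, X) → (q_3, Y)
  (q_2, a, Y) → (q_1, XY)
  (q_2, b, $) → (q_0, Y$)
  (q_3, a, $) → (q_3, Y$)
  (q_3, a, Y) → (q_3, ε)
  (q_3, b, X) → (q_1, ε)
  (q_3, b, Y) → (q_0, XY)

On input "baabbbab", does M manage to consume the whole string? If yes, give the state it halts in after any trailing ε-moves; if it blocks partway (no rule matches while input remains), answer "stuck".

(q_0, baabbbab, $)
  read b, top $: go to q_2, push X$ → (q_2, aabbbab, X$)
  ε-move, top X: go to q_3, push Y → (q_3, aabbbab, Y$)
  read a, top Y: go to q_3, push ε → (q_3, abbbab, $)
  read a, top $: go to q_3, push Y$ → (q_3, bbbab, Y$)
  read b, top Y: go to q_0, push XY → (q_0, bbab, XY$)
  ε-move, top X: go to q_3, push Y → (q_3, bbab, YY$)
  read b, top Y: go to q_0, push XY → (q_0, bab, XYY$)
  ε-move, top X: go to q_3, push Y → (q_3, bab, YYY$)
  read b, top Y: go to q_0, push XY → (q_0, ab, XYYY$)
  ε-move, top X: go to q_3, push Y → (q_3, ab, YYYY$)
  read a, top Y: go to q_3, push ε → (q_3, b, YYY$)
  read b, top Y: go to q_0, push XY → (q_0, ε, XYYY$)
  ε-move, top X: go to q_3, push Y → (q_3, ε, YYYY$)
All input consumed; M is in state q_3.

q_3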